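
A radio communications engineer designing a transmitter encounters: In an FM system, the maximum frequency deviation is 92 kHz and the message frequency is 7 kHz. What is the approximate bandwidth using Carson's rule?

Carson's rule: BW = 2*(delta_f + f_m)
= 2*(92 + 7) kHz = 198 kHz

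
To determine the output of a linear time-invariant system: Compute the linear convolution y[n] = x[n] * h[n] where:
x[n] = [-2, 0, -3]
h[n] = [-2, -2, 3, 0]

y[n] = sum_k x[k]*h[n-k]. Output length = len(x) + len(h) - 1 = 3 + 4 - 1 = 6.
y[0] = -2*-2 = 4
y[1] = 0*-2 + -2*-2 = 4
y[2] = -3*-2 + 0*-2 + -2*3 = 0
y[3] = -3*-2 + 0*3 + -2*0 = 6
y[4] = -3*3 + 0*0 = -9
y[5] = -3*0 = 0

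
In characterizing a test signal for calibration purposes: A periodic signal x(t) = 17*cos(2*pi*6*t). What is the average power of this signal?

Average power of A*cos(wt) is A^2/2.
P = 17^2 / 2 = 289/2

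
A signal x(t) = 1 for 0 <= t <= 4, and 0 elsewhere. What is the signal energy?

Energy = integral of |x(t)|^2 dt over the signal duration
= 1^2 * 4 = 1 * 4 = 4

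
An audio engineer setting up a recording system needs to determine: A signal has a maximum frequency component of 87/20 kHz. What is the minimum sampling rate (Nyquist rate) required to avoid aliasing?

By the Nyquist-Shannon sampling theorem,
the minimum sampling rate (Nyquist rate) must be at least 2 * f_max.
Nyquist rate = 2 * 87/20 kHz = 87/10 kHz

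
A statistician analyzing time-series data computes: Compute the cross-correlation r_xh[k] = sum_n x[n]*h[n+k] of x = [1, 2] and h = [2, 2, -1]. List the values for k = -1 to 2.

Both sequences indexed from 0 and zero outside their support.
Lags with overlap: k = -1 to 2.
  r_xh[-1] = x[1]*h[0] = 4
  r_xh[0] = x[0]*h[0] + x[1]*h[1] = 6
  r_xh[1] = x[0]*h[1] + x[1]*h[2] = 0
  r_xh[2] = x[0]*h[2] = -1
r_xh = [4, 6, 0, -1] (for k = -1, ..., 2)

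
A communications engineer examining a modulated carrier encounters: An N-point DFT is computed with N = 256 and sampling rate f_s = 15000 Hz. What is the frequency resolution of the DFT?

DFT frequency resolution = f_s / N
= 15000 / 256 = 1875/32 Hz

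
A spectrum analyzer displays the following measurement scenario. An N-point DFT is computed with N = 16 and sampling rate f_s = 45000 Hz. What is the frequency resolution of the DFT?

DFT frequency resolution = f_s / N
= 45000 / 16 = 5625/2 Hz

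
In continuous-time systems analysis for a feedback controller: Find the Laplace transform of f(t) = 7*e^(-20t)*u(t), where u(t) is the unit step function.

Standard Laplace transform pair:
e^(-at)*u(t) <-> 1/(s+a)
With a = 20: L{7*e^(-20t)*u(t)} = 7/(s+20), ROC: Re(s) > -20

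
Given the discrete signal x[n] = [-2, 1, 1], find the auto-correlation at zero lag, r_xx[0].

The auto-correlation at zero lag r_xx[0] equals the signal energy.
r_xx[0] = sum of x[n]^2 = (-2)^2 + 1^2 + 1^2
= 4 + 1 + 1 = 6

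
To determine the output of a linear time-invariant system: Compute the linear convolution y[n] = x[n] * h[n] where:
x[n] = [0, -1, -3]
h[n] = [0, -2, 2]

y[n] = sum_k x[k]*h[n-k]. Output length = len(x) + len(h) - 1 = 3 + 3 - 1 = 5.
y[0] = 0*0 = 0
y[1] = -1*0 + 0*-2 = 0
y[2] = -3*0 + -1*-2 + 0*2 = 2
y[3] = -3*-2 + -1*2 = 4
y[4] = -3*2 = -6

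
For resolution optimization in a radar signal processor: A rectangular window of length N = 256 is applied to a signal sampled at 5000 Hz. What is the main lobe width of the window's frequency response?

For a rectangular window of length N,
the main lobe width in frequency is 2*f_s/N.
= 2*5000/256 = 625/16 Hz
This determines the minimum frequency separation for resolving two sinusoids.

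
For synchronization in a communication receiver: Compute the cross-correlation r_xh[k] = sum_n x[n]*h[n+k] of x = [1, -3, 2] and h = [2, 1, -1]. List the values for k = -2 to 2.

Both sequences indexed from 0 and zero outside their support.
Lags with overlap: k = -2 to 2.
  r_xh[-2] = x[2]*h[0] = 4
  r_xh[-1] = x[1]*h[0] + x[2]*h[1] = -4
  r_xh[0] = x[0]*h[0] + x[1]*h[1] + x[2]*h[2] = -3
  r_xh[1] = x[0]*h[1] + x[1]*h[2] = 4
  r_xh[2] = x[0]*h[2] = -1
r_xh = [4, -4, -3, 4, -1] (for k = -2, ..., 2)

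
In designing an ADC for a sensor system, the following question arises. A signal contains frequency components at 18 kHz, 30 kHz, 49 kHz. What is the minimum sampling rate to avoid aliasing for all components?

The highest frequency component is f_max = 49 kHz.
Nyquist rate = 2 * f_max = 2 * 49 kHz = 98 kHz.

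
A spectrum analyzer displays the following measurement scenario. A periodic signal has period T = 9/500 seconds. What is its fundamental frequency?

The fundamental frequency is the reciprocal of the period.
f = 1/T = 1/(9/500) = 500/9 Hz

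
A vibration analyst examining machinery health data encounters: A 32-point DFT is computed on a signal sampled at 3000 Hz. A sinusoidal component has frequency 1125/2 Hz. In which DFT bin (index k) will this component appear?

DFT frequency resolution = f_s/N = 3000/32 = 375/4 Hz
Bin index k = f_signal / resolution = 1125/2 / 375/4 = 6
The signal frequency 1125/2 Hz falls in DFT bin k = 6.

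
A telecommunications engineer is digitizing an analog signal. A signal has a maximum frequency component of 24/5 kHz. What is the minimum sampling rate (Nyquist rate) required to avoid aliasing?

By the Nyquist-Shannon sampling theorem,
the minimum sampling rate (Nyquist rate) must be at least 2 * f_max.
Nyquist rate = 2 * 24/5 kHz = 48/5 kHz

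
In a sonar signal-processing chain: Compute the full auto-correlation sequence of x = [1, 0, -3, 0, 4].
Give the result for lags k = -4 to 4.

r_xx[k] = sum_m x[m]*x[m+k], indexed from 0, for k = -4 to 4:
  r_xx[-4] = x[4]*x[0] = 4
  r_xx[-3] = x[3]*x[0] + x[4]*x[1] = 0
  r_xx[-2] = x[2]*x[0] + x[3]*x[1] + x[4]*x[2] = -15
  r_xx[-1] = x[1]*x[0] + x[2]*x[1] + x[3]*x[2] + x[4]*x[3] = 0
  r_xx[0] = x[0]*x[0] + x[1]*x[1] + x[2]*x[2] + x[3]*x[3] + x[4]*x[4] = 26
  r_xx[1] = x[0]*x[1] + x[1]*x[2] + x[2]*x[3] + x[3]*x[4] = 0
  r_xx[2] = x[0]*x[2] + x[1]*x[3] + x[2]*x[4] = -15
  r_xx[3] = x[0]*x[3] + x[1]*x[4] = 0
  r_xx[4] = x[0]*x[4] = 4
r_xx = [4, 0, -15, 0, 26, 0, -15, 0, 4]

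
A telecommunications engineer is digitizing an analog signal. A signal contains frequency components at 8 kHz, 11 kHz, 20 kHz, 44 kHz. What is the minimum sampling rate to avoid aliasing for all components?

The highest frequency component is f_max = 44 kHz.
Nyquist rate = 2 * f_max = 2 * 44 kHz = 88 kHz.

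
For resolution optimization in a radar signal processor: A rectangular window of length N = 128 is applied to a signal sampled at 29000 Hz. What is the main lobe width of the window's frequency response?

For a rectangular window of length N,
the main lobe width in frequency is 2*f_s/N.
= 2*29000/128 = 3625/8 Hz
This determines the minimum frequency separation for resolving two sinusoids.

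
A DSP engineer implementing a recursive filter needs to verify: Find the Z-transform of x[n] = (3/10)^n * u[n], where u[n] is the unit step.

The Z-transform of a^n * u[n] is z/(z-a) for |z| > |a|.
Here a = 3/10, so X(z) = z/(z - (3/10)) = 10z/(10z - 3)
ROC: |z| > 3/10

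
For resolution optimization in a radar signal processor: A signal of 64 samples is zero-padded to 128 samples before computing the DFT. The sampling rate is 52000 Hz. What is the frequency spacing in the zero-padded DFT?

Original DFT: N = 64, resolution = f_s/N = 52000/64 = 1625/2 Hz
Zero-padded DFT: N = 128, resolution = f_s/N = 52000/128 = 1625/4 Hz
Zero-padding interpolates the spectrum (finer frequency grid)
but does NOT improve the true spectral resolution (ability to resolve close frequencies).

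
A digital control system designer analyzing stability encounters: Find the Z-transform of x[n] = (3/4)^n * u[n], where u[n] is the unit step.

The Z-transform of a^n * u[n] is z/(z-a) for |z| > |a|.
Here a = 3/4, so X(z) = z/(z - (3/4)) = 4z/(4z - 3)
ROC: |z| > 3/4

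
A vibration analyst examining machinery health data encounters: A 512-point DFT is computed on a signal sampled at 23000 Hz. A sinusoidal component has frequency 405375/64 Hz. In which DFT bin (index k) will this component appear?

DFT frequency resolution = f_s/N = 23000/512 = 2875/64 Hz
Bin index k = f_signal / resolution = 405375/64 / 2875/64 = 141
The signal frequency 405375/64 Hz falls in DFT bin k = 141.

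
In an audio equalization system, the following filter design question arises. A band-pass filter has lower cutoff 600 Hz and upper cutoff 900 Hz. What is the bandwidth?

Bandwidth = f_high - f_low
= 900 Hz - 600 Hz = 300 Hz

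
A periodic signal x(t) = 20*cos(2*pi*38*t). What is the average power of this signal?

Average power of A*cos(wt) is A^2/2.
P = 20^2 / 2 = 400/2 = 200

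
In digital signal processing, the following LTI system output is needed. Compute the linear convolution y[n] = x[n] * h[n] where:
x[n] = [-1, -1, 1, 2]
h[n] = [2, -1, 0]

y[n] = sum_k x[k]*h[n-k]. Output length = len(x) + len(h) - 1 = 4 + 3 - 1 = 6.
y[0] = -1*2 = -2
y[1] = -1*2 + -1*-1 = -1
y[2] = 1*2 + -1*-1 + -1*0 = 3
y[3] = 2*2 + 1*-1 + -1*0 = 3
y[4] = 2*-1 + 1*0 = -2
y[5] = 2*0 = 0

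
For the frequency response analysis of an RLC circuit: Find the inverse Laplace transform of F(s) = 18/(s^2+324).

Standard pair: w/(s^2+w^2) <-> sin(wt)*u(t)
Recognize w^2 = 324, so w = 18; numerator 18 = 1*18.
f(t) = sin(18t)*u(t)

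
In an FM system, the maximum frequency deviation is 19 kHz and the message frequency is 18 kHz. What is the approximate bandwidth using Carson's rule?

Carson's rule: BW = 2*(delta_f + f_m)
= 2*(19 + 18) kHz = 74 kHz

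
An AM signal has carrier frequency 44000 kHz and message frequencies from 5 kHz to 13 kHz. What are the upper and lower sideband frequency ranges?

Upper sideband (USB) = fc + [fm_low, fm_high] = 44000 + [5, 13] = [44005, 44013] kHz
Lower sideband (LSB) = fc - [fm_high, fm_low] = 44000 - [13, 5] = [43987, 43995] kHz
Total occupied spectrum: 43987 kHz to 44013 kHz (plus carrier at 44000 kHz)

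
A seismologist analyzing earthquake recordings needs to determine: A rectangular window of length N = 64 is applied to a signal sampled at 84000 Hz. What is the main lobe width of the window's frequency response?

For a rectangular window of length N,
the main lobe width in frequency is 2*f_s/N.
= 2*84000/64 = 2625 Hz
This determines the minimum frequency separation for resolving two sinusoids.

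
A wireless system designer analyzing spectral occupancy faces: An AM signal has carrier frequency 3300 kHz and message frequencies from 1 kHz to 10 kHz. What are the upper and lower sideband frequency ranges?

Upper sideband (USB) = fc + [fm_low, fm_high] = 3300 + [1, 10] = [3301, 3310] kHz
Lower sideband (LSB) = fc - [fm_high, fm_low] = 3300 - [10, 1] = [3290, 3299] kHz
Total occupied spectrum: 3290 kHz to 3310 kHz (plus carrier at 3300 kHz)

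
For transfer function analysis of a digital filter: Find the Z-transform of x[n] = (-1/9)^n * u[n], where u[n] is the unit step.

The Z-transform of a^n * u[n] is z/(z-a) for |z| > |a|.
Here a = -1/9, so X(z) = z/(z - (-1/9)) = 9z/(9z + 1)
ROC: |z| > 1/9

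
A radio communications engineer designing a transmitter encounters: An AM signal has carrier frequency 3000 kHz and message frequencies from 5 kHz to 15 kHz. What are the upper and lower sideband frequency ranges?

Upper sideband (USB) = fc + [fm_low, fm_high] = 3000 + [5, 15] = [3005, 3015] kHz
Lower sideband (LSB) = fc - [fm_high, fm_low] = 3000 - [15, 5] = [2985, 2995] kHz
Total occupied spectrum: 2985 kHz to 3015 kHz (plus carrier at 3000 kHz)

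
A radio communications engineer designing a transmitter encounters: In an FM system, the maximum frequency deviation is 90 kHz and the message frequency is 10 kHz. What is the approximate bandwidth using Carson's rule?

Carson's rule: BW = 2*(delta_f + f_m)
= 2*(90 + 10) kHz = 200 kHz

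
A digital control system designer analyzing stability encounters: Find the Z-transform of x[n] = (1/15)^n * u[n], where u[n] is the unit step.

The Z-transform of a^n * u[n] is z/(z-a) for |z| > |a|.
Here a = 1/15, so X(z) = z/(z - (1/15)) = 15z/(15z - 1)
ROC: |z| > 1/15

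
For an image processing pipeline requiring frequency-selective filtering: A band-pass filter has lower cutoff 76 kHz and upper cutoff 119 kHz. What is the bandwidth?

Bandwidth = f_high - f_low
= 119 kHz - 76 kHz = 43 kHz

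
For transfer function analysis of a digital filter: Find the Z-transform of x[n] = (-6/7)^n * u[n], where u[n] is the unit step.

The Z-transform of a^n * u[n] is z/(z-a) for |z| > |a|.
Here a = -6/7, so X(z) = z/(z - (-6/7)) = 7z/(7z + 6)
ROC: |z| > 6/7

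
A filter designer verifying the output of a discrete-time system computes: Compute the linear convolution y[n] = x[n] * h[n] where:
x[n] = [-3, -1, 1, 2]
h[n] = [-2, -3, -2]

y[n] = sum_k x[k]*h[n-k]. Output length = len(x) + len(h) - 1 = 4 + 3 - 1 = 6.
y[0] = -3*-2 = 6
y[1] = -1*-2 + -3*-3 = 11
y[2] = 1*-2 + -1*-3 + -3*-2 = 7
y[3] = 2*-2 + 1*-3 + -1*-2 = -5
y[4] = 2*-3 + 1*-2 = -8
y[5] = 2*-2 = -4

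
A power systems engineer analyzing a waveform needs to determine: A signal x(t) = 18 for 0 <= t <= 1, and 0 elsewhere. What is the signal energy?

Energy = integral of |x(t)|^2 dt over the signal duration
= 18^2 * 1 = 324 * 1 = 324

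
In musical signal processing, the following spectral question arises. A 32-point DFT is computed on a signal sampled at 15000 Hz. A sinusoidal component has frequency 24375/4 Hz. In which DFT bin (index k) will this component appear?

DFT frequency resolution = f_s/N = 15000/32 = 1875/4 Hz
Bin index k = f_signal / resolution = 24375/4 / 1875/4 = 13
The signal frequency 24375/4 Hz falls in DFT bin k = 13.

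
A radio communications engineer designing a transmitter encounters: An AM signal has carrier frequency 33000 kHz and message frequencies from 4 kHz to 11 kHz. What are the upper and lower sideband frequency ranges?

Upper sideband (USB) = fc + [fm_low, fm_high] = 33000 + [4, 11] = [33004, 33011] kHz
Lower sideband (LSB) = fc - [fm_high, fm_low] = 33000 - [11, 4] = [32989, 32996] kHz
Total occupied spectrum: 32989 kHz to 33011 kHz (plus carrier at 33000 kHz)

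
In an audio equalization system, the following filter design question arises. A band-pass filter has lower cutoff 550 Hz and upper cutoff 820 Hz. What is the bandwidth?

Bandwidth = f_high - f_low
= 820 Hz - 550 Hz = 270 Hz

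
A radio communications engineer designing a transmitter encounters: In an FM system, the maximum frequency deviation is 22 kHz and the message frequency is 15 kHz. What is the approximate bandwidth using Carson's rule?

Carson's rule: BW = 2*(delta_f + f_m)
= 2*(22 + 15) kHz = 74 kHz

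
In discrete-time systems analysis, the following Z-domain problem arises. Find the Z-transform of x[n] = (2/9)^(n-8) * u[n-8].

Time-shifting property: if X(z) = Z{x[n]}, then Z{x[n-d]} = z^(-d) * X(z)
X(z) = z/(z - 2/9) for x[n] = (2/9)^n * u[n]
Z{x[n-8]} = z^(-8) * z/(z - 2/9) = z^(-7)/(z - 2/9)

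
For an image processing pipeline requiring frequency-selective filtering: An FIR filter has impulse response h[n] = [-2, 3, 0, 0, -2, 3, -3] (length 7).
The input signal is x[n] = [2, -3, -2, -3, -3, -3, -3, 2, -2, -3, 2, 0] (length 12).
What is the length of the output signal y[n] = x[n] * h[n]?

For linear convolution, the output length is:
len(y) = len(x) + len(h) - 1 = 12 + 7 - 1 = 18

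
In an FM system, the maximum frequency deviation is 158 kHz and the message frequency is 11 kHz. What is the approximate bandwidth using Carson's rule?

Carson's rule: BW = 2*(delta_f + f_m)
= 2*(158 + 11) kHz = 338 kHz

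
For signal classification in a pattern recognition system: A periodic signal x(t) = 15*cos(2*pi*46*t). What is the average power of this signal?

Average power of A*cos(wt) is A^2/2.
P = 15^2 / 2 = 225/2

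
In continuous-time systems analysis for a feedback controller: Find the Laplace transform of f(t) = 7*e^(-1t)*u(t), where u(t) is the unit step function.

Standard Laplace transform pair:
e^(-at)*u(t) <-> 1/(s+a)
With a = 1: L{7*e^(-1t)*u(t)} = 7/(s+1), ROC: Re(s) > -1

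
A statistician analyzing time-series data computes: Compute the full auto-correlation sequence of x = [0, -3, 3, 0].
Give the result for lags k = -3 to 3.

r_xx[k] = sum_m x[m]*x[m+k], indexed from 0, for k = -3 to 3:
  r_xx[-3] = x[3]*x[0] = 0
  r_xx[-2] = x[2]*x[0] + x[3]*x[1] = 0
  r_xx[-1] = x[1]*x[0] + x[2]*x[1] + x[3]*x[2] = -9
  r_xx[0] = x[0]*x[0] + x[1]*x[1] + x[2]*x[2] + x[3]*x[3] = 18
  r_xx[1] = x[0]*x[1] + x[1]*x[2] + x[2]*x[3] = -9
  r_xx[2] = x[0]*x[2] + x[1]*x[3] = 0
  r_xx[3] = x[0]*x[3] = 0
r_xx = [0, 0, -9, 18, -9, 0, 0]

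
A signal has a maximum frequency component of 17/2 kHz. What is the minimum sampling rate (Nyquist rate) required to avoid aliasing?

By the Nyquist-Shannon sampling theorem,
the minimum sampling rate (Nyquist rate) must be at least 2 * f_max.
Nyquist rate = 2 * 17/2 kHz = 17 kHz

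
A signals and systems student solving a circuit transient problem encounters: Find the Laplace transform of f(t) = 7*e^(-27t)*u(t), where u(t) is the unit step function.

Standard Laplace transform pair:
e^(-at)*u(t) <-> 1/(s+a)
With a = 27: L{7*e^(-27t)*u(t)} = 7/(s+27), ROC: Re(s) > -27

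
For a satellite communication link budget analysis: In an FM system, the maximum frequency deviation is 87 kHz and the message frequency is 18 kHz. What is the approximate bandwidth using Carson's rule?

Carson's rule: BW = 2*(delta_f + f_m)
= 2*(87 + 18) kHz = 210 kHz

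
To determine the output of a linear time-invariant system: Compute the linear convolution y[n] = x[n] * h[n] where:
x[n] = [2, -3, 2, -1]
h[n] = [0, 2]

y[n] = sum_k x[k]*h[n-k]. Output length = len(x) + len(h) - 1 = 4 + 2 - 1 = 5.
y[0] = 2*0 = 0
y[1] = -3*0 + 2*2 = 4
y[2] = 2*0 + -3*2 = -6
y[3] = -1*0 + 2*2 = 4
y[4] = -1*2 = -2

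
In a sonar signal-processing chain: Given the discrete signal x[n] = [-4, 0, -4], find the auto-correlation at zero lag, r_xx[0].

The auto-correlation at zero lag r_xx[0] equals the signal energy.
r_xx[0] = sum of x[n]^2 = (-4)^2 + 0^2 + (-4)^2
= 16 + 0 + 16 = 32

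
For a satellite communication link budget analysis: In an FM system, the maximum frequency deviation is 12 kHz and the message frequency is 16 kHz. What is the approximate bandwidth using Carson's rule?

Carson's rule: BW = 2*(delta_f + f_m)
= 2*(12 + 16) kHz = 56 kHz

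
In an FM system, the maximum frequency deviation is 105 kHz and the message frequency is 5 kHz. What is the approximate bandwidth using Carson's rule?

Carson's rule: BW = 2*(delta_f + f_m)
= 2*(105 + 5) kHz = 220 kHz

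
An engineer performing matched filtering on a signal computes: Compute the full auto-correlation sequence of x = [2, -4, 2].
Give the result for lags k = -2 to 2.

r_xx[k] = sum_m x[m]*x[m+k], indexed from 0, for k = -2 to 2:
  r_xx[-2] = x[2]*x[0] = 4
  r_xx[-1] = x[1]*x[0] + x[2]*x[1] = -16
  r_xx[0] = x[0]*x[0] + x[1]*x[1] + x[2]*x[2] = 24
  r_xx[1] = x[0]*x[1] + x[1]*x[2] = -16
  r_xx[2] = x[0]*x[2] = 4
r_xx = [4, -16, 24, -16, 4]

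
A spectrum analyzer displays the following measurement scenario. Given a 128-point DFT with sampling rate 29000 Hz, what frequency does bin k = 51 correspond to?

The frequency of DFT bin k is: f_k = k * f_s / N
f_51 = 51 * 29000 / 128 = 184875/16 Hz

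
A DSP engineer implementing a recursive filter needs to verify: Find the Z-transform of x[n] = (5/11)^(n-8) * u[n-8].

Time-shifting property: if X(z) = Z{x[n]}, then Z{x[n-d]} = z^(-d) * X(z)
X(z) = z/(z - 5/11) for x[n] = (5/11)^n * u[n]
Z{x[n-8]} = z^(-8) * z/(z - 5/11) = z^(-7)/(z - 5/11)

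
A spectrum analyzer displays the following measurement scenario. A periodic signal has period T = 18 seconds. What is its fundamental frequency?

The fundamental frequency is the reciprocal of the period.
f = 1/T = 1/(18) = 1/18 Hz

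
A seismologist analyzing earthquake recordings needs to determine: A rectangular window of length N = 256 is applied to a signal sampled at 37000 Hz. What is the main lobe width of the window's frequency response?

For a rectangular window of length N,
the main lobe width in frequency is 2*f_s/N.
= 2*37000/256 = 4625/16 Hz
This determines the minimum frequency separation for resolving two sinusoids.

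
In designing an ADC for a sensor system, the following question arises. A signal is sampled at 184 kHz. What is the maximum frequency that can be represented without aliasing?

The maximum frequency that can be represented without aliasing
is the Nyquist frequency: f_max = f_s / 2 = 184 kHz / 2 = 92 kHz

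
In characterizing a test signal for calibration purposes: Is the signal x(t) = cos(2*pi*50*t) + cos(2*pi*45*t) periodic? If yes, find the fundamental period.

f1 = 50 Hz, f2 = 45 Hz
Period T1 = 1/50, T2 = 1/45
Ratio T1/T2 = 45/50, which is rational.
The signal is periodic with fundamental period T = 1/GCD(50,45) = 1/5 s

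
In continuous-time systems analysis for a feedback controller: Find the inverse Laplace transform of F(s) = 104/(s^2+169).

Standard pair: w/(s^2+w^2) <-> sin(wt)*u(t)
Recognize w^2 = 169, so w = 13; numerator 104 = 8*13.
f(t) = 8*sin(13t)*u(t)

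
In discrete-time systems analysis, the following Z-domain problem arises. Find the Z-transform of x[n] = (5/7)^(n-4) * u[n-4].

Time-shifting property: if X(z) = Z{x[n]}, then Z{x[n-d]} = z^(-d) * X(z)
X(z) = z/(z - 5/7) for x[n] = (5/7)^n * u[n]
Z{x[n-4]} = z^(-4) * z/(z - 5/7) = z^(-3)/(z - 5/7)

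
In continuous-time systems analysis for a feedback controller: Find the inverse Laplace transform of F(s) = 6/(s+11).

Standard pair: k/(s+a) <-> k*e^(-at)*u(t)
With k=6, a=11: f(t) = 6*e^(-11t)*u(t)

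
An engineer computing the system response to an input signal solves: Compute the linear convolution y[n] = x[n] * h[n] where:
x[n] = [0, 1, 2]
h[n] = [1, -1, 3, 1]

y[n] = sum_k x[k]*h[n-k]. Output length = len(x) + len(h) - 1 = 3 + 4 - 1 = 6.
y[0] = 0*1 = 0
y[1] = 1*1 + 0*-1 = 1
y[2] = 2*1 + 1*-1 + 0*3 = 1
y[3] = 2*-1 + 1*3 + 0*1 = 1
y[4] = 2*3 + 1*1 = 7
y[5] = 2*1 = 2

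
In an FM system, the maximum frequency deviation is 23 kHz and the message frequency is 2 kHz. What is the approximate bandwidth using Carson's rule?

Carson's rule: BW = 2*(delta_f + f_m)
= 2*(23 + 2) kHz = 50 kHz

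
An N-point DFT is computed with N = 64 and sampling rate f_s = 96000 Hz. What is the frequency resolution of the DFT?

DFT frequency resolution = f_s / N
= 96000 / 64 = 1500 Hz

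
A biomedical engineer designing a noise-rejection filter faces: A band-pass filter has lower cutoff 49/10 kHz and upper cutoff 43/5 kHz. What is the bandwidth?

Bandwidth = f_high - f_low
= 43/5 kHz - 49/10 kHz = 37/10 kHz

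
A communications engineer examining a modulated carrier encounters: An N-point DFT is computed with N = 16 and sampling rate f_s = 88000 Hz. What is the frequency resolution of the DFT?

DFT frequency resolution = f_s / N
= 88000 / 16 = 5500 Hz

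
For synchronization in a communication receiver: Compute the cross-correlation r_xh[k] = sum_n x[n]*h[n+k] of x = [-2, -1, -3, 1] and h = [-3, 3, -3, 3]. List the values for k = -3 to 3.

Both sequences indexed from 0 and zero outside their support.
Lags with overlap: k = -3 to 3.
  r_xh[-3] = x[3]*h[0] = -3
  r_xh[-2] = x[2]*h[0] + x[3]*h[1] = 12
  r_xh[-1] = x[1]*h[0] + x[2]*h[1] + x[3]*h[2] = -9
  r_xh[0] = x[0]*h[0] + x[1]*h[1] + x[2]*h[2] + x[3]*h[3] = 15
  r_xh[1] = x[0]*h[1] + x[1]*h[2] + x[2]*h[3] = -12
  r_xh[2] = x[0]*h[2] + x[1]*h[3] = 3
  r_xh[3] = x[0]*h[3] = -6
r_xh = [-3, 12, -9, 15, -12, 3, -6] (for k = -3, ..., 3)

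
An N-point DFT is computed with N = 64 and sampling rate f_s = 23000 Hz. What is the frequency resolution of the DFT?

DFT frequency resolution = f_s / N
= 23000 / 64 = 2875/8 Hz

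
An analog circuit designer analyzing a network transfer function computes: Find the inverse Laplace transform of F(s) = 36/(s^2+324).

Standard pair: w/(s^2+w^2) <-> sin(wt)*u(t)
Recognize w^2 = 324, so w = 18; numerator 36 = 2*18.
f(t) = 2*sin(18t)*u(t)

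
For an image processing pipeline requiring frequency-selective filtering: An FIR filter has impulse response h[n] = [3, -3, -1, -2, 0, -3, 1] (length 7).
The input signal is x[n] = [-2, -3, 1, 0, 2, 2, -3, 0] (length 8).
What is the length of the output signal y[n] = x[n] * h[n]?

For linear convolution, the output length is:
len(y) = len(x) + len(h) - 1 = 8 + 7 - 1 = 14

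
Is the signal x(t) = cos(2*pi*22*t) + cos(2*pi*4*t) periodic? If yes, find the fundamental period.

f1 = 22 Hz, f2 = 4 Hz
Period T1 = 1/22, T2 = 1/4
Ratio T1/T2 = 4/22, which is rational.
The signal is periodic with fundamental period T = 1/GCD(22,4) = 1/2 s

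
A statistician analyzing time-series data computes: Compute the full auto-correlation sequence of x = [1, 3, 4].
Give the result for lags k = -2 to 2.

r_xx[k] = sum_m x[m]*x[m+k], indexed from 0, for k = -2 to 2:
  r_xx[-2] = x[2]*x[0] = 4
  r_xx[-1] = x[1]*x[0] + x[2]*x[1] = 15
  r_xx[0] = x[0]*x[0] + x[1]*x[1] + x[2]*x[2] = 26
  r_xx[1] = x[0]*x[1] + x[1]*x[2] = 15
  r_xx[2] = x[0]*x[2] = 4
r_xx = [4, 15, 26, 15, 4]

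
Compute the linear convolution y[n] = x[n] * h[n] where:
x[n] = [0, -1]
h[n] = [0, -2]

y[n] = sum_k x[k]*h[n-k]. Output length = len(x) + len(h) - 1 = 2 + 2 - 1 = 3.
y[0] = 0*0 = 0
y[1] = -1*0 + 0*-2 = 0
y[2] = -1*-2 = 2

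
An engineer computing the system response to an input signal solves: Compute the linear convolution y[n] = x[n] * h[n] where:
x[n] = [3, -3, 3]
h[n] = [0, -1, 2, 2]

y[n] = sum_k x[k]*h[n-k]. Output length = len(x) + len(h) - 1 = 3 + 4 - 1 = 6.
y[0] = 3*0 = 0
y[1] = -3*0 + 3*-1 = -3
y[2] = 3*0 + -3*-1 + 3*2 = 9
y[3] = 3*-1 + -3*2 + 3*2 = -3
y[4] = 3*2 + -3*2 = 0
y[5] = 3*2 = 6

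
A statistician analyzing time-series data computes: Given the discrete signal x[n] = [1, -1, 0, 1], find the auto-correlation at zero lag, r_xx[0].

The auto-correlation at zero lag r_xx[0] equals the signal energy.
r_xx[0] = sum of x[n]^2 = 1^2 + (-1)^2 + 0^2 + 1^2
= 1 + 1 + 0 + 1 = 3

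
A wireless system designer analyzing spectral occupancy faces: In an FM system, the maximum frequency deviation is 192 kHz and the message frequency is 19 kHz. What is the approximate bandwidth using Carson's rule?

Carson's rule: BW = 2*(delta_f + f_m)
= 2*(192 + 19) kHz = 422 kHz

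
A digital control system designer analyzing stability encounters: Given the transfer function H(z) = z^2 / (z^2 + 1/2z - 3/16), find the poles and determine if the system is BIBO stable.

Poles are roots of the denominator: z^2 + 1/2z - 3/16 = 0.
Quadratic formula: z = [-(1/2) +/- sqrt((1/2)^2 - 4*(-3/16))] / 2
Discriminant = 1/4 + 3/4 = 1; sqrt = 1.
z = (-1/2 +/- 1) / 2 => z = 1/4 or z = -3/4.
|p1| = 1/4, |p2| = 3/4.
For BIBO stability, all poles must lie inside the unit circle (|p| < 1).
System is STABLE since both |p| < 1.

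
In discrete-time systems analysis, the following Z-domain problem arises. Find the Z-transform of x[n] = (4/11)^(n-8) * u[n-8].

Time-shifting property: if X(z) = Z{x[n]}, then Z{x[n-d]} = z^(-d) * X(z)
X(z) = z/(z - 4/11) for x[n] = (4/11)^n * u[n]
Z{x[n-8]} = z^(-8) * z/(z - 4/11) = z^(-7)/(z - 4/11)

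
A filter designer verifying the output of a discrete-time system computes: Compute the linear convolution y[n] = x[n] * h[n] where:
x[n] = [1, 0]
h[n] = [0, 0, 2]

y[n] = sum_k x[k]*h[n-k]. Output length = len(x) + len(h) - 1 = 2 + 3 - 1 = 4.
y[0] = 1*0 = 0
y[1] = 0*0 + 1*0 = 0
y[2] = 0*0 + 1*2 = 2
y[3] = 0*2 = 0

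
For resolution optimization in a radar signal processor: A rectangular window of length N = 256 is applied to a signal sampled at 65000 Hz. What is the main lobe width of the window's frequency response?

For a rectangular window of length N,
the main lobe width in frequency is 2*f_s/N.
= 2*65000/256 = 8125/16 Hz
This determines the minimum frequency separation for resolving two sinusoids.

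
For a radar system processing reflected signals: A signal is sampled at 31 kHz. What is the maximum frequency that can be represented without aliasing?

The maximum frequency that can be represented without aliasing
is the Nyquist frequency: f_max = f_s / 2 = 31 kHz / 2 = 31/2 kHz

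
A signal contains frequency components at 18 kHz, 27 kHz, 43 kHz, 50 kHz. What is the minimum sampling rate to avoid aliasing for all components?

The highest frequency component is f_max = 50 kHz.
Nyquist rate = 2 * f_max = 2 * 50 kHz = 100 kHz.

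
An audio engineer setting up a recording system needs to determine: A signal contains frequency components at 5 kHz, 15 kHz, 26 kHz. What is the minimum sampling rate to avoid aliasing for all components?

The highest frequency component is f_max = 26 kHz.
Nyquist rate = 2 * f_max = 2 * 26 kHz = 52 kHz.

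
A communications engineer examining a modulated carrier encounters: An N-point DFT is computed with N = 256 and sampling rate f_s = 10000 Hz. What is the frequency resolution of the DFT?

DFT frequency resolution = f_s / N
= 10000 / 256 = 625/16 Hz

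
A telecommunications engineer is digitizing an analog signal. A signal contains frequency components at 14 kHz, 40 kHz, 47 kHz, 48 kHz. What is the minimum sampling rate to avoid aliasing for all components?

The highest frequency component is f_max = 48 kHz.
Nyquist rate = 2 * f_max = 2 * 48 kHz = 96 kHz.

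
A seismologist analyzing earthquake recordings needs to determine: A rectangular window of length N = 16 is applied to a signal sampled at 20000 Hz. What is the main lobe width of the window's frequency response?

For a rectangular window of length N,
the main lobe width in frequency is 2*f_s/N.
= 2*20000/16 = 2500 Hz
This determines the minimum frequency separation for resolving two sinusoids.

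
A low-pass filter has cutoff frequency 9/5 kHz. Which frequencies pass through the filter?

A low-pass filter passes all frequencies below the cutoff frequency 9/5 kHz and attenuates higher frequencies.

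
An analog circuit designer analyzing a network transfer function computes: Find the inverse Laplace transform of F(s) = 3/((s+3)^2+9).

Standard pair: w/((s+a)^2+w^2) <-> e^(-at)*sin(wt)*u(t)
With a=3, w=3: f(t) = e^(-3t)*sin(3t)*u(t)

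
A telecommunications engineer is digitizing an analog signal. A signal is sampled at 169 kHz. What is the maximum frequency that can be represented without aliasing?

The maximum frequency that can be represented without aliasing
is the Nyquist frequency: f_max = f_s / 2 = 169 kHz / 2 = 169/2 kHz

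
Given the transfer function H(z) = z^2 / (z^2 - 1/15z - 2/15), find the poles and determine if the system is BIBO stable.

Poles are roots of the denominator: z^2 - 1/15z - 2/15 = 0.
Quadratic formula: z = [-(-1/15) +/- sqrt((-1/15)^2 - 4*(-2/15))] / 2
Discriminant = 1/225 + 8/15 = 121/225; sqrt = 11/15.
z = (1/15 +/- 11/15) / 2 => z = 2/5 or z = -1/3.
|p1| = 1/3, |p2| = 2/5.
For BIBO stability, all poles must lie inside the unit circle (|p| < 1).
System is STABLE since both |p| < 1.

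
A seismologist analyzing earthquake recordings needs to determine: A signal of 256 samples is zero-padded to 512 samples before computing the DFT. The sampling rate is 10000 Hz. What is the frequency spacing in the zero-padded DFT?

Original DFT: N = 256, resolution = f_s/N = 10000/256 = 625/16 Hz
Zero-padded DFT: N = 512, resolution = f_s/N = 10000/512 = 625/32 Hz
Zero-padding interpolates the spectrum (finer frequency grid)
but does NOT improve the true spectral resolution (ability to resolve close frequencies).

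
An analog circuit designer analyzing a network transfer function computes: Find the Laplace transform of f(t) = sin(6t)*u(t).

Standard pair: sin(wt)*u(t) <-> w/(s^2+w^2)
With w = 6: L{sin(6t)*u(t)} = 6/(s^2+36)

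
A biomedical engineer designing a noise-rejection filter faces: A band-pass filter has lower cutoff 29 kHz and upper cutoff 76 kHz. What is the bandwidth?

Bandwidth = f_high - f_low
= 76 kHz - 29 kHz = 47 kHz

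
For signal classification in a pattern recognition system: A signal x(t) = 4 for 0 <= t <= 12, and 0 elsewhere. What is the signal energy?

Energy = integral of |x(t)|^2 dt over the signal duration
= 4^2 * 12 = 16 * 12 = 192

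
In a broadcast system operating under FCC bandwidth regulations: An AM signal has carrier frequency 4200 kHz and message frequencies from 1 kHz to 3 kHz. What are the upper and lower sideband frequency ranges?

Upper sideband (USB) = fc + [fm_low, fm_high] = 4200 + [1, 3] = [4201, 4203] kHz
Lower sideband (LSB) = fc - [fm_high, fm_low] = 4200 - [3, 1] = [4197, 4199] kHz
Total occupied spectrum: 4197 kHz to 4203 kHz (plus carrier at 4200 kHz)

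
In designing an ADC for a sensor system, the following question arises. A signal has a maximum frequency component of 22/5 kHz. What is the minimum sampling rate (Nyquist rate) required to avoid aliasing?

By the Nyquist-Shannon sampling theorem,
the minimum sampling rate (Nyquist rate) must be at least 2 * f_max.
Nyquist rate = 2 * 22/5 kHz = 44/5 kHz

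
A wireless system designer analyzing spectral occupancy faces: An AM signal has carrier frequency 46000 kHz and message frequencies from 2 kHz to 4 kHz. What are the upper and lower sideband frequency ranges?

Upper sideband (USB) = fc + [fm_low, fm_high] = 46000 + [2, 4] = [46002, 46004] kHz
Lower sideband (LSB) = fc - [fm_high, fm_low] = 46000 - [4, 2] = [45996, 45998] kHz
Total occupied spectrum: 45996 kHz to 46004 kHz (plus carrier at 46000 kHz)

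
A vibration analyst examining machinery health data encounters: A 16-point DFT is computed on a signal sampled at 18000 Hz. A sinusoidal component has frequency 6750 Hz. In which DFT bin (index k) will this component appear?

DFT frequency resolution = f_s/N = 18000/16 = 1125 Hz
Bin index k = f_signal / resolution = 6750 / 1125 = 6
The signal frequency 6750 Hz falls in DFT bin k = 6.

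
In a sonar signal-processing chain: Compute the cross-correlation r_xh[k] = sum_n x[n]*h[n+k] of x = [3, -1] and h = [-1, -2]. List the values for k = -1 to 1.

Both sequences indexed from 0 and zero outside their support.
Lags with overlap: k = -1 to 1.
  r_xh[-1] = x[1]*h[0] = 1
  r_xh[0] = x[0]*h[0] + x[1]*h[1] = -1
  r_xh[1] = x[0]*h[1] = -6
r_xh = [1, -1, -6] (for k = -1, ..., 1)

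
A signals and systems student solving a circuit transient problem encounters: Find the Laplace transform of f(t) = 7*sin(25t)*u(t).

Standard pair: sin(wt)*u(t) <-> w/(s^2+w^2)
With w = 25: L{7*sin(25t)*u(t)} = 175/(s^2+625)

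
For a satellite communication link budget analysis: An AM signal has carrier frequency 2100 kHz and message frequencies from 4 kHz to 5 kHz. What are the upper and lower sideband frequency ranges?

Upper sideband (USB) = fc + [fm_low, fm_high] = 2100 + [4, 5] = [2104, 2105] kHz
Lower sideband (LSB) = fc - [fm_high, fm_low] = 2100 - [5, 4] = [2095, 2096] kHz
Total occupied spectrum: 2095 kHz to 2105 kHz (plus carrier at 2100 kHz)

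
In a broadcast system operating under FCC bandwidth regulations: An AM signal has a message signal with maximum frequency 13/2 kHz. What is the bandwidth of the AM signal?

In AM (double-sideband), the bandwidth is twice the message frequency.
BW = 2 * f_m = 2 * 13/2 kHz = 13 kHz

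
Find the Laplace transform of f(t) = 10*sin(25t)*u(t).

Standard pair: sin(wt)*u(t) <-> w/(s^2+w^2)
With w = 25: L{10*sin(25t)*u(t)} = 250/(s^2+625)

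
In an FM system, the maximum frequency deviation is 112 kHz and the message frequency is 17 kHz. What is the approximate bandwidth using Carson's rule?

Carson's rule: BW = 2*(delta_f + f_m)
= 2*(112 + 17) kHz = 258 kHz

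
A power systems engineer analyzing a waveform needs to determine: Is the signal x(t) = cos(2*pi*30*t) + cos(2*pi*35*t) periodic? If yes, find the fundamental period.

f1 = 30 Hz, f2 = 35 Hz
Period T1 = 1/30, T2 = 1/35
Ratio T1/T2 = 35/30, which is rational.
The signal is periodic with fundamental period T = 1/GCD(30,35) = 1/5 s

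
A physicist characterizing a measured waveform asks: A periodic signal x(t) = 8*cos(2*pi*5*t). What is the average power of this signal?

Average power of A*cos(wt) is A^2/2.
P = 8^2 / 2 = 64/2 = 32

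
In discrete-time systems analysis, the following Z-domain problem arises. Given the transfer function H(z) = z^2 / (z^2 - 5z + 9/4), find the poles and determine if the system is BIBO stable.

Poles are roots of the denominator: z^2 - 5z + 9/4 = 0.
Quadratic formula: z = [-(-5) +/- sqrt((-5)^2 - 4*(9/4))] / 2
Discriminant = 25 - 9 = 16; sqrt = 4.
z = (5 +/- 4) / 2 => z = 9/2 or z = 1/2.
|p1| = 9/2, |p2| = 1/2.
For BIBO stability, all poles must lie inside the unit circle (|p| < 1).
System is UNSTABLE since at least one |p| >= 1.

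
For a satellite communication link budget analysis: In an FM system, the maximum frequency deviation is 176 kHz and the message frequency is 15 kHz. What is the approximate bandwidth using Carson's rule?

Carson's rule: BW = 2*(delta_f + f_m)
= 2*(176 + 15) kHz = 382 kHz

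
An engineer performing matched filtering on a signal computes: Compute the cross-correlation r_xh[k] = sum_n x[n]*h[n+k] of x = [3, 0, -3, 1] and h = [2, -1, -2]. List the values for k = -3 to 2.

Both sequences indexed from 0 and zero outside their support.
Lags with overlap: k = -3 to 2.
  r_xh[-3] = x[3]*h[0] = 2
  r_xh[-2] = x[2]*h[0] + x[3]*h[1] = -7
  r_xh[-1] = x[1]*h[0] + x[2]*h[1] + x[3]*h[2] = 1
  r_xh[0] = x[0]*h[0] + x[1]*h[1] + x[2]*h[2] = 12
  r_xh[1] = x[0]*h[1] + x[1]*h[2] = -3
  r_xh[2] = x[0]*h[2] = -6
r_xh = [2, -7, 1, 12, -3, -6] (for k = -3, ..., 2)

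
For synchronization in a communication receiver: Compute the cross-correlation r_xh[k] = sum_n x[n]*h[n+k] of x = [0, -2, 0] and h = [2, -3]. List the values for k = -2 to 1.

Both sequences indexed from 0 and zero outside their support.
Lags with overlap: k = -2 to 1.
  r_xh[-2] = x[2]*h[0] = 0
  r_xh[-1] = x[1]*h[0] + x[2]*h[1] = -4
  r_xh[0] = x[0]*h[0] + x[1]*h[1] = 6
  r_xh[1] = x[0]*h[1] = 0
r_xh = [0, -4, 6, 0] (for k = -2, ..., 1)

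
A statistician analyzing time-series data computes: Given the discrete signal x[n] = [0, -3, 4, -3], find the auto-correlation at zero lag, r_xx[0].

The auto-correlation at zero lag r_xx[0] equals the signal energy.
r_xx[0] = sum of x[n]^2 = 0^2 + (-3)^2 + 4^2 + (-3)^2
= 0 + 9 + 16 + 9 = 34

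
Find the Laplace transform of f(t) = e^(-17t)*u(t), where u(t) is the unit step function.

Standard Laplace transform pair:
e^(-at)*u(t) <-> 1/(s+a)
With a = 17: L{e^(-17t)*u(t)} = 1/(s+17), ROC: Re(s) > -17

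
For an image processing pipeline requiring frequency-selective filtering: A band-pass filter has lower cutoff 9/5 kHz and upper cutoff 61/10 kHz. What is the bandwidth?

Bandwidth = f_high - f_low
= 61/10 kHz - 9/5 kHz = 43/10 kHz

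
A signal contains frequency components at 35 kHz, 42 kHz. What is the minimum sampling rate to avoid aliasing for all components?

The highest frequency component is f_max = 42 kHz.
Nyquist rate = 2 * f_max = 2 * 42 kHz = 84 kHz.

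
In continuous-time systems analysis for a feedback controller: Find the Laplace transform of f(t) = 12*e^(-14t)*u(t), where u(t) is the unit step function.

Standard Laplace transform pair:
e^(-at)*u(t) <-> 1/(s+a)
With a = 14: L{12*e^(-14t)*u(t)} = 12/(s+14), ROC: Re(s) > -14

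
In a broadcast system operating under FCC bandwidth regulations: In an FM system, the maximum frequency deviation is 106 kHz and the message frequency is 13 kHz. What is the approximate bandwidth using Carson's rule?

Carson's rule: BW = 2*(delta_f + f_m)
= 2*(106 + 13) kHz = 238 kHz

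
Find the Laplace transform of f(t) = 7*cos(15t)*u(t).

Standard pair: cos(wt)*u(t) <-> s/(s^2+w^2)
With w = 15: L{7*cos(15t)*u(t)} = 7s/(s^2+225)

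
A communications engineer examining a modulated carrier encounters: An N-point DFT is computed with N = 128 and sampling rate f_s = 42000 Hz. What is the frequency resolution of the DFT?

DFT frequency resolution = f_s / N
= 42000 / 128 = 2625/8 Hz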